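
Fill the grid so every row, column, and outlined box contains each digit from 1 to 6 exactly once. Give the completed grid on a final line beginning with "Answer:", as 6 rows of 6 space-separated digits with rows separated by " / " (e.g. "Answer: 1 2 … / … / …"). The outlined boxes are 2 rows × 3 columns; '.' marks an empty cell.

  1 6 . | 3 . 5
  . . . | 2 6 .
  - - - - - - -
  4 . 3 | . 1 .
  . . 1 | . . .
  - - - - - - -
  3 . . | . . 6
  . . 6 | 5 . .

Step 1. [r6c1∈{2}] r6c1's peers cover all but 2, so r6c1=2.
Step 2. [r1c5∈{4}] r1c5 has the single candidate 4. So r1c5=4.
Step 3. [r3c2∈{2,5}] 5 has one home in row 3: r3c2, so r3c2=5.
Step 4. [r5c4∈{1,4}] in col 4, 1 fits only at r5c4. So r5c4=1.
Step 5. [r5c2∈{4}] r5c2's peers cover all but 4 ⇒ r5c2=4.
Step 6. [r4c4∈{4,6}] r4c4 is the only open cell in col 4 admitting 4, so r4c4=4.
Step 7. [r6c5∈{3}] r6c5 has the single candidate 3, so r6c5=3.
Step 8. [r3c6∈{2}] nothing but 2 survives at r3c6, so r3c6=2.
Step 9. [r2c1∈{5}] r2c1 has the single candidate 5, so r2c1=5.
Step 10. [r4c5∈{5}] r4c5 has the single candidate 5. So r4c5=5.
Step 11. [r2c6∈{1}] r2c6 has the single candidate 1. So r2c6=1.
Step 12. [r6c6∈{4}] r6c6's peers cover all but 4. So r6c6=4.
Step 13. [r4c6∈{3}] r4c6 has the single candidate 3. So r4c6=3.
Step 14. [r4c1∈{6}] r4c1 has the single candidate 6 ⇒ r4c1=6.
Step 15. [r3c4∈{6}] r3c4's peers cover all but 6 ⇒ r3c4=6.
Step 16. [r1c3∈{2}] nothing but 2 survives at r1c3. So r1c3=2.
Step 17. [r5c5∈{2}] r5c5 is down to just 2, so r5c5=2.
Step 18. [r5c3∈{5}] nothing but 5 survives at r5c3 ⇒ r5c3=5.
Step 19. [r2c2∈{3}] nothing but 3 survives at r2c2, so r2c2=3.
Step 20. [r4c2∈{2}] nothing but 2 survives at r4c2, so r4c2=2.
Step 21. [r2c3∈{4}] nothing but 4 survives at r2c3, so r2c3=4.
Step 22. [r6c2∈{1}] r6c2 is down to just 1 ⇒ r6c2=1.

Answer: 1 6 2 3 4 5 / 5 3 4 2 6 1 / 4 5 3 6 1 2 / 6 2 1 4 5 3 / 3 4 5 1 2 6 / 2 1 6 5 3 4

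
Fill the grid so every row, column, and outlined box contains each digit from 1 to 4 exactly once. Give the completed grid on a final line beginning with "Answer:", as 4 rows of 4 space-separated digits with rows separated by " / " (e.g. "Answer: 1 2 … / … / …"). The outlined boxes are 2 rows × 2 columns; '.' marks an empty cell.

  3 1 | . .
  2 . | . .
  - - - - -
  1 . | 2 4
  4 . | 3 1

Step 1. [r2c3∈{1,4}] 1 has one home in row 2: r2c3 ⇒ r2c3=1.
Step 2. [r1c3∈{4}] nothing but 4 survives at r1c3. So r1c3=4.
Step 3. [r2c2∈{4}] r2c2 has the single candidate 4, so r2c2=4.
Step 4. [r1c4∈{2}] only 2 remains possible at r1c4, so r1c4=2.
Step 5. [r2c4∈{3}] only 3 remains possible at r2c4, so r2c4=3.
Step 6. [r4c2∈{2}] r4c2's peers cover all but 2. So r4c2=2.
Step 7. [r3c2∈{3}] nothing but 3 survives at r3c2. So r3c2=3.

Answer: 3 1 4 2 / 2 4 1 3 / 1 3 2 4 / 4 2 3 1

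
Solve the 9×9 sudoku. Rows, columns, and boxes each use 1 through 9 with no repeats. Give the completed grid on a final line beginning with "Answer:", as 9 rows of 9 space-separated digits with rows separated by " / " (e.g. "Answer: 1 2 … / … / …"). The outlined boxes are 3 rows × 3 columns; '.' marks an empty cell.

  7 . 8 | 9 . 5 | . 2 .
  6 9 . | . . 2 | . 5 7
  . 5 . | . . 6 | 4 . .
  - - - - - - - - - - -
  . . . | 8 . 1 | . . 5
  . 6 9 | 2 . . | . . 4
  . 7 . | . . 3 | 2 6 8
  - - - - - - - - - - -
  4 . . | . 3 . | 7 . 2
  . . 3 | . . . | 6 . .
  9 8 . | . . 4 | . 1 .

Step 1. [r8c9∈{9}] r8c9's peers cover all but 9 ⇒ r8c9=9.
Step 2. [r7c2∈{1}] nothing but 1 survives at r7c2, so r7c2=1.
Step 3. [r9c3∈{2,5,6,7}] across col 3, 7 lands solely at r9c3, so r9c3=7.
Step 4. [r2c7∈{1,3,8}] in col 7, 8 fits only at r2c7, so r2c7=8.
Step 5. [r4c5∈{4,6,7,9}] in row 4, 6 fits only at r4c5 ⇒ r4c5=6.
Step 6. [r9c7∈{3,5}] col 7 places 5 nowhere but r9c7. So r9c7=5.
Step 7. [r5c7∈{1,3}] 1 has one home in box 6: r5c7 ⇒ r5c7=1.
Step 8. [r1c7∈{3}] r1c7 has the single candidate 3 ⇒ r1c7=3.
Step 9. [r4c2∈{2,3,4}] 3 has one home in col 2: r4c2 ⇒ r4c2=3.
Step 10. [r3c9∈{1}] r3c9 is down to just 1 ⇒ r3c9=1.
Step 11. [r1c5∈{1,4}] across row 1, 1 lands solely at r1c5, so r1c5=1.
Step 12. [r5c6∈{7}] nothing but 7 survives at r5c6, so r5c6=7.
Step 13. [r5c5∈{5}] r5c5 has the single candidate 5. So r5c5=5.
Step 14. [r4c1∈{2}] only 2 remains possible at r4c1. So r4c1=2.
Step 15. [r8c1∈{5}] r8c1 has the single candidate 5, so r8c1=5.
Step 16. [r8c6∈{8}] nothing but 8 survives at r8c6. So r8c6=8.
Step 17. [r2c5∈{4}] r2c5 has the single candidate 4, so r2c5=4.
Step 18. [r6c3∈{1,4,5}] r6c3 is the only open cell in row 6 admitting 5, so r6c3=5.
Step 19. [r8c2∈{2}] r8c2 is down to just 2. So r8c2=2.
Step 20. [r8c5∈{7}] only 7 remains possible at r8c5 ⇒ r8c5=7.
Step 21. [r3c4∈{3,7}] row 3 places 7 nowhere but r3c4. So r3c4=7.
Step 22. [r4c7∈{9}] nothing but 9 survives at r4c7, so r4c7=9.
Step 23. [r7c4∈{5,6}] in row 7, 5 fits only at r7c4. So r7c4=5.
Step 24. [r2c4∈{3}] only 3 remains possible at r2c4. So r2c4=3.
Step 25. [r9c5∈{2}] only 2 remains possible at r9c5, so r9c5=2.
Step 26. [r3c3∈{2}] r3c3 is down to just 2. So r3c3=2.
Step 27. [r5c8∈{3}] r5c8's peers cover all but 3 ⇒ r5c8=3.
Step 28. [r1c2∈{4}] r1c2 has the single candidate 4, so r1c2=4.
Step 29. [r6c4∈{4}] only 4 remains possible at r6c4, so r6c4=4.
Step 30. [r6c1∈{1}] r6c1 has the single candidate 1 ⇒ r6c1=1.
Step 31. [r2c3∈{1}] r2c3's peers cover all but 1. So r2c3=1.
Step 32. [r8c4∈{1}] r8c4 is down to just 1 ⇒ r8c4=1.
Step 33. [r7c3∈{6}] only 6 remains possible at r7c3 ⇒ r7c3=6.
Step 34. [r1c9∈{6}] only 6 remains possible at r1c9, so r1c9=6.
Step 35. [r3c8∈{9}] r3c8's peers cover all but 9 ⇒ r3c8=9.
Step 36. [r3c5∈{8}] r3c5's peers cover all but 8, so r3c5=8.
Step 37. [r7c6∈{9}] r7c6's peers cover all but 9. So r7c6=9.
Step 38. [r9c4∈{6}] r9c4 is down to just 6, so r9c4=6.
Step 39. [r3c1∈{3}] r3c1 is down to just 3 ⇒ r3c1=3.
Step 40. [r6c5∈{9}] r6c5 is down to just 9. So r6c5=9.
Step 41. [r4c3∈{4}] r4c3 is down to just 4, so r4c3=4.
Step 42. [r5c1∈{8}] nothing but 8 survives at r5c1 ⇒ r5c1=8.
Step 43. [r8c8∈{4}] r8c8 is down to just 4. So r8c8=4.
Step 44. [r4c8∈{7}] only 7 remains possible at r4c8 ⇒ r4c8=7.
Step 45. [r7c8∈{8}] only 8 remains possible at r7c8, so r7c8=8.
Step 46. [r9c9∈{3}] nothing but 3 survives at r9c9. So r9c9=3.

Answer: 7 4 8 9 1 5 3 2 6 / 6 9 1 3 4 2 8 5 7 / 3 5 2 7 8 6 4 9 1 / 2 3 4 8 6 1 9 7 5 / 8 6 9 2 5 7 1 3 4 / 1 7 5 4 9 3 2 6 8 / 4 1 6 5 3 9 7 8 2 / 5 2 3 1 7 8 6 4 9 / 9 8 7 6 2 4 5 1 3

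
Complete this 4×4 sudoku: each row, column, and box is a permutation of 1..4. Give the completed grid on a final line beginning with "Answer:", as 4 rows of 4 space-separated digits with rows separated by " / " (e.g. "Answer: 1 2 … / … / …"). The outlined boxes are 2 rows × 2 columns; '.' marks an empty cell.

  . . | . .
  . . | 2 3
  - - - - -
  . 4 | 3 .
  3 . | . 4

Step 1. [r2c2∈{1}] only 1 remains possible at r2c2. So r2c2=1.
Step 2. [r4c2∈{2}] r4c2 has the single candidate 2, so r4c2=2.
Step 3. [r4c3∈{1}] nothing but 1 survives at r4c3. So r4c3=1.
Step 4. [r1c1∈{2,4}] 2 has one home in row 1: r1c1 ⇒ r1c1=2.
Step 5. [r1c4∈{1}] r1c4 has the single candidate 1 ⇒ r1c4=1.
Step 6. [r1c3∈{4}] r1c3's peers cover all but 4 ⇒ r1c3=4.
Step 7. [r2c1∈{4}] r2c1 has the single candidate 4, so r2c1=4.
Step 8. [r3c4∈{2}] r3c4's peers cover all but 2 ⇒ r3c4=2.
Step 9. [r3c1∈{1}] only 1 remains possible at r3c1, so r3c1=1.
Step 10. [r1c2∈{3}] r1c2 is down to just 3, so r1c2=3.

Answer: 2 3 4 1 / 4 1 2 3 / 1 4 3 2 / 3 2 1 4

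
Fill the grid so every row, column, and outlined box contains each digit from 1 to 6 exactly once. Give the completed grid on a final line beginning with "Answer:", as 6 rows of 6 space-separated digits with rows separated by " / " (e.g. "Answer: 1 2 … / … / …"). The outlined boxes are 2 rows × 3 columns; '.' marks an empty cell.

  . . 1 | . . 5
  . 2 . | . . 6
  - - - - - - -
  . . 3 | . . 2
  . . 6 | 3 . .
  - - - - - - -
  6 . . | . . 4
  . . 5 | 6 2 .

Step 1. [r4c6∈{1}] r4c6 has the single candidate 1. So r4c6=1.
Step 2. [r2c3∈{4}] nothing but 4 survives at r2c3 ⇒ r2c3=4.
Step 3. [r1c1∈{3}] r1c1 has the single candidate 3 ⇒ r1c1=3.
Step 4. [r1c5∈{4}] r1c5 has the single candidate 4. So r1c5=4.
Step 5. [r4c5∈{5}] only 5 remains possible at r4c5, so r4c5=5.
Step 6. [r4c2∈{4}] nothing but 4 survives at r4c2. So r4c2=4.
Step 7. [r3c2∈{1,5}] across col 2, 5 lands solely at r3c2 ⇒ r3c2=5.
Step 8. [r2c5∈{1,3}] 3 has one home in row 2: r2c5 ⇒ r2c5=3.
Step 9. [r5c2∈{1,3}] in row 5, 3 fits only at r5c2, so r5c2=3.
Step 10. [r3c1∈{1}] r3c1's peers cover all but 1. So r3c1=1.
Step 11. [r2c4∈{1}] r2c4's peers cover all but 1. So r2c4=1.
Step 12. [r5c5∈{1}] r5c5 is down to just 1 ⇒ r5c5=1.
Step 13. [r4c1∈{2}] r4c1 has the single candidate 2 ⇒ r4c1=2.
Step 14. [r3c4∈{4}] nothing but 4 survives at r3c4, so r3c4=4.
Step 15. [r2c1∈{5}] r2c1 is down to just 5 ⇒ r2c1=5.
Step 16. [r6c1∈{4}] r6c1 has the single candidate 4 ⇒ r6c1=4.
Step 17. [r6c2∈{1}] nothing but 1 survives at r6c2. So r6c2=1.
Step 18. [r5c3∈{2}] r5c3's peers cover all but 2. So r5c3=2.
Step 19. [r6c6∈{3}] only 3 remains possible at r6c6 ⇒ r6c6=3.
Step 20. [r3c5∈{6}] nothing but 6 survives at r3c5 ⇒ r3c5=6.
Step 21. [r1c2∈{6}] r1c2 has the single candidate 6, so r1c2=6.
Step 22. [r1c4∈{2}] r1c4 has the single candidate 2, so r1c4=2.
Step 23. [r5c4∈{5}] r5c4 has the single candidate 5 ⇒ r5c4=5.

Answer: 3 6 1 2 4 5 / 5 2 4 1 3 6 / 1 5 3 4 6 2 / 2 4 6 3 5 1 / 6 3 2 5 1 4 / 4 1 5 6 2 3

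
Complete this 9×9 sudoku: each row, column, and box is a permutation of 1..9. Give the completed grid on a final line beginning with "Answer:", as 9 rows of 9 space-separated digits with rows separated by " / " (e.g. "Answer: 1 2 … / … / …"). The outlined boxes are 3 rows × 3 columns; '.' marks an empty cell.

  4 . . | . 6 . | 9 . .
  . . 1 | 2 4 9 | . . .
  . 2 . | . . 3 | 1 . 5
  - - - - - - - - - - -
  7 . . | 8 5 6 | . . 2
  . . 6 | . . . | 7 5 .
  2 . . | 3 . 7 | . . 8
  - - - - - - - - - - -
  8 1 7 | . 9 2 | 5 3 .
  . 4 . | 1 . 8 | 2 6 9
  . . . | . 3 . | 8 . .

Step 1. [r3c8∈{4,7,8}] row 3 places 4 nowhere but r3c8. So r3c8=4.
Step 2. [r5c1∈{1,3,9}] col 1 places 1 nowhere but r5c1 ⇒ r5c1=1.
Step 3. [r2c9∈{3,6,7}] r2c9 is the only open cell in col 9 admitting 6 ⇒ r2c9=6.
Step 4. [r5c2∈{3,8,9}] across row 5, 8 lands solely at r5c2, so r5c2=8.
Step 5. [r9c2∈{5,6,9}] across col 2, 6 lands solely at r9c2. So r9c2=6.
Step 6. [r2c7∈{3}] r2c7's peers cover all but 3, so r2c7=3.
Step 7. [r2c1∈{5}] only 5 remains possible at r2c1. So r2c1=5.
Step 8. [r1c9∈{7}] r1c9 is down to just 7. So r1c9=7.
Step 9. [r4c7∈{4}] r4c7 is down to just 4, so r4c7=4.
Step 10. [r4c8∈{1,9}] r4c8 is the only open cell in row 4 admitting 1. So r4c8=1.
Step 11. [r8c3∈{3,5}] across row 8, 5 lands solely at r8c3. So r8c3=5.
Step 12. [r9c1∈{9}] nothing but 9 survives at r9c1 ⇒ r9c1=9.
Step 13. [r3c3∈{8,9}] 9 has one home in row 3: r3c3 ⇒ r3c3=9.
Step 14. [r5c6∈{4}] r5c6 is down to just 4. So r5c6=4.
Step 15. [r4c2∈{3,9}] row 4 places 9 nowhere but r4c2 ⇒ r4c2=9.
Step 16. [r9c6∈{5}] only 5 remains possible at r9c6. So r9c6=5.
Step 17. [r7c9∈{4}] only 4 remains possible at r7c9 ⇒ r7c9=4.
Step 18. [r3c4∈{7}] r3c4's peers cover all but 7. So r3c4=7.
Step 19. [r1c3∈{3,8}] across col 3, 8 lands solely at r1c3, so r1c3=8.
Step 20. [r9c9∈{1}] r9c9 has the single candidate 1 ⇒ r9c9=1.
Step 21. [r2c8∈{8}] r2c8's peers cover all but 8, so r2c8=8.
Step 22. [r6c2∈{5}] nothing but 5 survives at r6c2 ⇒ r6c2=5.
Step 23. [r5c4∈{9}] only 9 remains possible at r5c4. So r5c4=9.
Step 24. [r8c5∈{7}] r8c5 has the single candidate 7. So r8c5=7.
Step 25. [r4c3∈{3}] nothing but 3 survives at r4c3, so r4c3=3.
Step 26. [r6c8∈{9}] only 9 remains possible at r6c8, so r6c8=9.
Step 27. [r3c5∈{8}] r3c5's peers cover all but 8. So r3c5=8.
Step 28. [r2c2∈{7}] only 7 remains possible at r2c2, so r2c2=7.
Step 29. [r6c5∈{1}] nothing but 1 survives at r6c5 ⇒ r6c5=1.
Step 30. [r5c9∈{3}] only 3 remains possible at r5c9, so r5c9=3.
Step 31. [r1c2∈{3}] nothing but 3 survives at r1c2, so r1c2=3.
Step 32. [r6c3∈{4}] r6c3 has the single candidate 4 ⇒ r6c3=4.
Step 33. [r9c4∈{4}] nothing but 4 survives at r9c4 ⇒ r9c4=4.
Step 34. [r8c1∈{3}] only 3 remains possible at r8c1. So r8c1=3.
Step 35. [r1c4∈{5}] only 5 remains possible at r1c4, so r1c4=5.
Step 36. [r5c5∈{2}] r5c5 is down to just 2. So r5c5=2.
Step 37. [r1c6∈{1}] only 1 remains possible at r1c6, so r1c6=1.
Step 38. [r9c3∈{2}] r9c3 is down to just 2. So r9c3=2.
Step 39. [r1c8∈{2}] only 2 remains possible at r1c8, so r1c8=2.
Step 40. [r3c1∈{6}] r3c1's peers cover all but 6 ⇒ r3c1=6.
Step 41. [r7c4∈{6}] only 6 remains possible at r7c4. So r7c4=6.
Step 42. [r9c8∈{7}] nothing but 7 survives at r9c8, so r9c8=7.
Step 43. [r6c7∈{6}] r6c7's peers cover all but 6. So r6c7=6.

Answer: 4 3 8 5 6 1 9 2 7 / 5 7 1 2 4 9 3 8 6 / 6 2 9 7 8 3 1 4 5 / 7 9 3 8 5 6 4 1 2 / 1 8 6 9 2 4 7 5 3 / 2 5 4 3 1 7 6 9 8 / 8 1 7 6 9 2 5 3 4 / 3 4 5 1 7 8 2 6 9 / 9 6 2 4 3 5 8 7 1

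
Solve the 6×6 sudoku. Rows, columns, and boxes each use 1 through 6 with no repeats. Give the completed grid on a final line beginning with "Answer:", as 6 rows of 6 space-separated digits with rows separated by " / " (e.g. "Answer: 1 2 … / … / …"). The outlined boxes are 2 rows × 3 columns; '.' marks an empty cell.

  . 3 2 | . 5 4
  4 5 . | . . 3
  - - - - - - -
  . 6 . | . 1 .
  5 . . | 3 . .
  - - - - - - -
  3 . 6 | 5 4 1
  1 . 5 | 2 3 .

Step 1. [r4c2∈{1,2,4}] col 2 places 1 nowhere but r4c2, so r4c2=1.
Step 2. [r2c5∈{2,6}] r2c5 is the only open cell in row 2 admitting 2 ⇒ r2c5=2.
Step 3. [r4c6∈{2,6}] 2 has one home in row 4: r4c6. So r4c6=2.
Step 4. [r1c4∈{1,6}] in row 1, 1 fits only at r1c4, so r1c4=1.
Step 5. [r3c4∈{4}] r3c4 is down to just 4. So r3c4=4.
Step 6. [r3c6∈{5}] r3c6 has the single candidate 5 ⇒ r3c6=5.
Step 7. [r2c3∈{1}] nothing but 1 survives at r2c3 ⇒ r2c3=1.
Step 8. [r3c3∈{3}] nothing but 3 survives at r3c3 ⇒ r3c3=3.
Step 9. [r4c5∈{6}] r4c5 is down to just 6, so r4c5=6.
Step 10. [r6c2∈{4}] nothing but 4 survives at r6c2 ⇒ r6c2=4.
Step 11. [r5c2∈{2}] r5c2 has the single candidate 2, so r5c2=2.
Step 12. [r1c1∈{6}] r1c1 has the single candidate 6 ⇒ r1c1=6.
Step 13. [r6c6∈{6}] r6c6 has the single candidate 6. So r6c6=6.
Step 14. [r3c1∈{2}] r3c1 has the single candidate 2, so r3c1=2.
Step 15. [r2c4∈{6}] r2c4's peers cover all but 6. So r2c4=6.
Step 16. [r4c3∈{4}] nothing but 4 survives at r4c3, so r4c3=4.

Answer: 6 3 2 1 5 4 / 4 5 1 6 2 3 / 2 6 3 4 1 5 / 5 1 4 3 6 2 / 3 2 6 5 4 1 / 1 4 5 2 3 6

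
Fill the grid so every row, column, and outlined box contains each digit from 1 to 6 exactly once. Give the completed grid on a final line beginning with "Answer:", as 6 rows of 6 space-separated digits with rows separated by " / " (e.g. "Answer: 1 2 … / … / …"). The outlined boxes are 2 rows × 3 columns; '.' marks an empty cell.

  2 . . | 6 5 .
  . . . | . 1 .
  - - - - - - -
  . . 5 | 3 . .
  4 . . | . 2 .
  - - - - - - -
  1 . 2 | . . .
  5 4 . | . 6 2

Step 1. [r2c1∈{3,6}] in col 1, 3 fits only at r2c1, so r2c1=3.
Step 2. [r2c6∈{4}] only 4 remains possible at r2c6 ⇒ r2c6=4.
Step 3. [r3c1∈{6}] r3c1 is down to just 6, so r3c1=6.
Step 4. [r3c6∈{1}] nothing but 1 survives at r3c6, so r3c6=1.
Step 5. [r5c5∈{3,4}] r5c5 is the only open cell in col 5 admitting 3 ⇒ r5c5=3.
Step 6. [r4c2∈{1,3}] r4c2 is the only open cell in col 2 admitting 3 ⇒ r4c2=3.
Step 7. [r5c6∈{5}] r5c6 is down to just 5 ⇒ r5c6=5.
Step 8. [r4c3∈{1}] nothing but 1 survives at r4c3. So r4c3=1.
Step 9. [r2c3∈{6}] nothing but 6 survives at r2c3, so r2c3=6.
Step 10. [r2c4∈{2}] nothing but 2 survives at r2c4. So r2c4=2.
Step 11. [r4c4∈{5}] only 5 remains possible at r4c4, so r4c4=5.
Step 12. [r6c4∈{1}] nothing but 1 survives at r6c4. So r6c4=1.
Step 13. [r2c2∈{5}] r2c2 has the single candidate 5, so r2c2=5.
Step 14. [r3c5∈{4}] nothing but 4 survives at r3c5. So r3c5=4.
Step 15. [r1c6∈{3}] nothing but 3 survives at r1c6, so r1c6=3.
Step 16. [r6c3∈{3}] nothing but 3 survives at r6c3, so r6c3=3.
Step 17. [r1c2∈{1}] r1c2 has the single candidate 1 ⇒ r1c2=1.
Step 18. [r5c4∈{4}] only 4 remains possible at r5c4, so r5c4=4.
Step 19. [r1c3∈{4}] only 4 remains possible at r1c3 ⇒ r1c3=4.
Step 20. [r5c2∈{6}] only 6 remains possible at r5c2. So r5c2=6.
Step 21. [r4c6∈{6}] r4c6 has the single candidate 6, so r4c6=6.
Step 22. [r3c2∈{2}] r3c2 is down to just 2 ⇒ r3c2=2.

Answer: 2 1 4 6 5 3 / 3 5 6 2 1 4 / 6 2 5 3 4 1 / 4 3 1 5 2 6 / 1 6 2 4 3 5 / 5 4 3 1 6 2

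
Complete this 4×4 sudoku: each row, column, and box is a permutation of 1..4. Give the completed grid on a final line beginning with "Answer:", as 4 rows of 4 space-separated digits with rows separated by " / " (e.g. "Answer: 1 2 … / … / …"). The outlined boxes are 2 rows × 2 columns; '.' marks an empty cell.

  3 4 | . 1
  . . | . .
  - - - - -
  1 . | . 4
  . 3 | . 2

Step 1. [r2c3∈{2,3,4}] in row 2, 4 fits only at r2c3. So r2c3=4.
Step 2. [r3c2∈{2}] r3c2's peers cover all but 2, so r3c2=2.
Step 3. [r2c1∈{2}] only 2 remains possible at r2c1, so r2c1=2.
Step 4. [r4c1∈{4}] nothing but 4 survives at r4c1 ⇒ r4c1=4.
Step 5. [r4c3∈{1}] nothing but 1 survives at r4c3. So r4c3=1.
Step 6. [r1c3∈{2}] nothing but 2 survives at r1c3 ⇒ r1c3=2.
Step 7. [r3c3∈{3}] nothing but 3 survives at r3c3 ⇒ r3c3=3.
Step 8. [r2c2∈{1}] nothing but 1 survives at r2c2 ⇒ r2c2=1.
Step 9. [r2c4∈{3}] only 3 remains possible at r2c4, so r2c4=3.

Answer: 3 4 2 1 / 2 1 4 3 / 1 2 3 4 / 4 3 1 2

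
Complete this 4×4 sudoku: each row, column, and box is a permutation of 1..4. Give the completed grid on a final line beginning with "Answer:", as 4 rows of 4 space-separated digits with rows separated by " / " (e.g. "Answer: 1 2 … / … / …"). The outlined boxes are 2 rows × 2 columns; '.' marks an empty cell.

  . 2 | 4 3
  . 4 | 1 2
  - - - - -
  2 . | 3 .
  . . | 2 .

Step 1. [r3c2∈{1}] r3c2's peers cover all but 1. So r3c2=1.
Step 2. [r4c1∈{3,4}] r4c1 is the only open cell in col 1 admitting 4, so r4c1=4.
Step 3. [r4c2∈{3}] r4c2 has the single candidate 3 ⇒ r4c2=3.
Step 4. [r1c1∈{1}] only 1 remains possible at r1c1 ⇒ r1c1=1.
Step 5. [r4c4∈{1}] r4c4 has the single candidate 1, so r4c4=1.
Step 6. [r3c4∈{4}] only 4 remains possible at r3c4. So r3c4=4.
Step 7. [r2c1∈{3}] r2c1 is down to just 3 ⇒ r2c1=3.

Answer: 1 2 4 3 / 3 4 1 2 / 2 1 3 4 / 4 3 2 1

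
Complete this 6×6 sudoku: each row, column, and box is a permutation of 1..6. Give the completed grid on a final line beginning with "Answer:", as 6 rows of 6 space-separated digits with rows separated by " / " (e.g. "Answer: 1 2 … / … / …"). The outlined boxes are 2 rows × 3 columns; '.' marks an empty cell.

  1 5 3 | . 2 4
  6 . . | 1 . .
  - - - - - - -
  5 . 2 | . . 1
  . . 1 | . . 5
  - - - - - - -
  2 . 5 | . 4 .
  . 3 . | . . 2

Step 1. [r5c6∈{3,6}] r5c6 is the only open cell in col 6 admitting 6, so r5c6=6.
Step 2. [r4c4∈{2,3,4,6}] r4c4 is the only open cell in row 4 admitting 2 ⇒ r4c4=2.
Step 3. [r3c4∈{3,4,6}] r3c4 is the only open cell in col 4 admitting 4 ⇒ r3c4=4.
Step 4. [r3c5∈{3,6}] r3c5 is the only open cell in row 3 admitting 3 ⇒ r3c5=3.
Step 5. [r6c1∈{4}] only 4 remains possible at r6c1 ⇒ r6c1=4.
Step 6. [r4c2∈{4,6}] across row 4, 4 lands solely at r4c2 ⇒ r4c2=4.
Step 7. [r2c5∈{5}] nothing but 5 survives at r2c5 ⇒ r2c5=5.
Step 8. [r1c4∈{6}] r1c4's peers cover all but 6. So r1c4=6.
Step 9. [r2c2∈{2}] nothing but 2 survives at r2c2, so r2c2=2.
Step 10. [r5c4∈{3}] nothing but 3 survives at r5c4, so r5c4=3.
Step 11. [r6c3∈{6}] r6c3's peers cover all but 6, so r6c3=6.
Step 12. [r3c2∈{6}] only 6 remains possible at r3c2, so r3c2=6.
Step 13. [r6c5∈{1}] r6c5 is down to just 1 ⇒ r6c5=1.
Step 14. [r4c5∈{6}] r4c5 has the single candidate 6. So r4c5=6.
Step 15. [r2c3∈{4}] r2c3 is down to just 4, so r2c3=4.
Step 16. [r6c4∈{5}] only 5 remains possible at r6c4, so r6c4=5.
Step 17. [r5c2∈{1}] r5c2's peers cover all but 1, so r5c2=1.
Step 18. [r2c6∈{3}] nothing but 3 survives at r2c6, so r2c6=3.
Step 19. [r4c1∈{3}] only 3 remains possible at r4c1. So r4c1=3.

Answer: 1 5 3 6 2 4 / 6 2 4 1 5 3 / 5 6 2 4 3 1 / 3 4 1 2 6 5 / 2 1 5 3 4 6 / 4 3 6 5 1 2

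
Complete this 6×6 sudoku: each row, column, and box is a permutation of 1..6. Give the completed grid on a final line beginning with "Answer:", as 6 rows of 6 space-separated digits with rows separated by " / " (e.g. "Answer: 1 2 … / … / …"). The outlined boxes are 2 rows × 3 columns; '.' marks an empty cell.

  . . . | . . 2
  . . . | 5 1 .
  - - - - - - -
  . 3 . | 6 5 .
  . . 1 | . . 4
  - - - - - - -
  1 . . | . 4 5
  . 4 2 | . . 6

Step 1. [r6c5∈{3}] only 3 remains possible at r6c5. So r6c5=3.
Step 2. [r1c3∈{3,4,5,6}] col 3 places 5 nowhere but r1c3, so r1c3=5.
Step 3. [r3c1∈{2,4}] in row 3, 2 fits only at r3c1. So r3c1=2.
Step 4. [r5c2∈{6}] nothing but 6 survives at r5c2. So r5c2=6.
Step 5. [r2c3∈{3,4,6}] across col 3, 6 lands solely at r2c3. So r2c3=6.
Step 6. [r4c4∈{2,3}] across row 4, 3 lands solely at r4c4 ⇒ r4c4=3.
Step 7. [r1c1∈{3,4}] across row 1, 3 lands solely at r1c1. So r1c1=3.
Step 8. [r6c1∈{5}] nothing but 5 survives at r6c1 ⇒ r6c1=5.
Step 9. [r6c4∈{1}] r6c4's peers cover all but 1, so r6c4=1.
Step 10. [r1c4∈{4}] only 4 remains possible at r1c4, so r1c4=4.
Step 11. [r4c1∈{6}] r4c1 is down to just 6 ⇒ r4c1=6.
Step 12. [r2c6∈{3}] r2c6 has the single candidate 3, so r2c6=3.
Step 13. [r1c5∈{6}] only 6 remains possible at r1c5 ⇒ r1c5=6.
Step 14. [r4c5∈{2}] r4c5 is down to just 2 ⇒ r4c5=2.
Step 15. [r2c1∈{4}] r2c1 is down to just 4 ⇒ r2c1=4.
Step 16. [r3c6∈{1}] r3c6's peers cover all but 1, so r3c6=1.
Step 17. [r1c2∈{1}] r1c2 has the single candidate 1 ⇒ r1c2=1.
Step 18. [r3c3∈{4}] nothing but 4 survives at r3c3, so r3c3=4.
Step 19. [r5c3∈{3}] r5c3 is down to just 3. So r5c3=3.
Step 20. [r4c2∈{5}] only 5 remains possible at r4c2. So r4c2=5.
Step 21. [r5c4∈{2}] r5c4 has the single candidate 2, so r5c4=2.
Step 22. [r2c2∈{2}] nothing but 2 survives at r2c2. So r2c2=2.

Answer: 3 1 5 4 6 2 / 4 2 6 5 1 3 / 2 3 4 6 5 1 / 6 5 1 3 2 4 / 1 6 3 2 4 5 / 5 4 2 1 3 6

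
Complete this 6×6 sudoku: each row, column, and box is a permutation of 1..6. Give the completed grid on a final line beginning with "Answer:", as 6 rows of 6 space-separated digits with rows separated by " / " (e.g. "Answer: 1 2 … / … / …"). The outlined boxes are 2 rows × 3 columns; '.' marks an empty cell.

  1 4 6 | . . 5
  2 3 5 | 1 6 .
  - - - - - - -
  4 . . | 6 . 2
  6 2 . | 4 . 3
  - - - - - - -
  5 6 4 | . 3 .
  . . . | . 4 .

Step 1. [r4c3∈{1}] nothing but 1 survives at r4c3 ⇒ r4c3=1.
Step 2. [r5c4∈{2}] nothing but 2 survives at r5c4, so r5c4=2.
Step 3. [r6c6∈{1,6}] across row 6, 6 lands solely at r6c6. So r6c6=6.
Step 4. [r3c5∈{1,5}] across row 3, 1 lands solely at r3c5 ⇒ r3c5=1.
Step 5. [r6c3∈{2,3}] row 6 places 2 nowhere but r6c3, so r6c3=2.
Step 6. [r6c4∈{5}] r6c4 is down to just 5, so r6c4=5.
Step 7. [r3c3∈{3}] r3c3's peers cover all but 3. So r3c3=3.
Step 8. [r6c1∈{3}] nothing but 3 survives at r6c1 ⇒ r6c1=3.
Step 9. [r3c2∈{5}] r3c2 has the single candidate 5 ⇒ r3c2=5.
Step 10. [r1c4∈{3}] r1c4's peers cover all but 3. So r1c4=3.
Step 11. [r6c2∈{1}] nothing but 1 survives at r6c2. So r6c2=1.
Step 12. [r1c5∈{2}] only 2 remains possible at r1c5, so r1c5=2.
Step 13. [r5c6∈{1}] nothing but 1 survives at r5c6. So r5c6=1.
Step 14. [r2c6∈{4}] r2c6 has the single candidate 4, so r2c6=4.
Step 15. [r4c5∈{5}] r4c5's peers cover all but 5. So r4c5=5.

Answer: 1 4 6 3 2 5 / 2 3 5 1 6 4 / 4 5 3 6 1 2 / 6 2 1 4 5 3 / 5 6 4 2 3 1 / 3 1 2 5 4 6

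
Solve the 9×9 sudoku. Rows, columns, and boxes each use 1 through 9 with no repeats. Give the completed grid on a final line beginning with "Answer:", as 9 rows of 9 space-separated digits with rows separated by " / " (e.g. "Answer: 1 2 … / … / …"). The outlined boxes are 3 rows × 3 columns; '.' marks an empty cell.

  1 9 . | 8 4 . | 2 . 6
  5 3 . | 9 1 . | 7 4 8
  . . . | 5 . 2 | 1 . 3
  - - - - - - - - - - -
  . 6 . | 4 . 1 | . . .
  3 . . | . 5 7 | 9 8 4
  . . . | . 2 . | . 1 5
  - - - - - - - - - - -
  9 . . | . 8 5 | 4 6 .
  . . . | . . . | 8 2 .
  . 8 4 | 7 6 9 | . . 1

Step 1. [r1c3∈{7}] r1c3's peers cover all but 7, so r1c3=7.
Step 2. [r8c5∈{3}] r8c5 has the single candidate 3. So r8c5=3.
Step 3. [r2c3∈{2,6}] r2c3 is the only open cell in row 2 admitting 2 ⇒ r2c3=2.
Step 4. [r6c6∈{3,6,8}] r6c6 is the only open cell in col 6 admitting 8. So r6c6=8.
Step 5. [r4c3∈{5,8,9}] across row 4, 5 lands solely at r4c3 ⇒ r4c3=5.
Step 6. [r7c9∈{7}] r7c9 has the single candidate 7. So r7c9=7.
Step 7. [r4c7∈{3}] r4c7 is down to just 3 ⇒ r4c7=3.
Step 8. [r4c1∈{2,7,8}] across row 4, 8 lands solely at r4c1. So r4c1=8.
Step 9. [r5c3∈{1}] r5c3 has the single candidate 1. So r5c3=1.
Step 10. [r8c3∈{6}] r8c3 has the single candidate 6, so r8c3=6.
Step 11. [r8c4∈{1}] nothing but 1 survives at r8c4 ⇒ r8c4=1.
Step 12. [r3c2∈{4}] only 4 remains possible at r3c2, so r3c2=4.
Step 13. [r6c2∈{7}] nothing but 7 survives at r6c2 ⇒ r6c2=7.
Step 14. [r5c4∈{6}] r5c4 has the single candidate 6 ⇒ r5c4=6.
Step 15. [r7c4∈{2}] nothing but 2 survives at r7c4, so r7c4=2.
Step 16. [r9c7∈{5}] nothing but 5 survives at r9c7, so r9c7=5.
Step 17. [r7c2∈{1}] r7c2 has the single candidate 1. So r7c2=1.
Step 18. [r9c1∈{2}] only 2 remains possible at r9c1. So r9c1=2.
Step 19. [r6c3∈{9}] nothing but 9 survives at r6c3. So r6c3=9.
Step 20. [r6c1∈{4}] only 4 remains possible at r6c1 ⇒ r6c1=4.
Step 21. [r4c9∈{2}] r4c9 has the single candidate 2 ⇒ r4c9=2.
Step 22. [r4c8∈{7}] r4c8 is down to just 7. So r4c8=7.
Step 23. [r7c3∈{3}] r7c3 has the single candidate 3, so r7c3=3.
Step 24. [r1c8∈{5}] only 5 remains possible at r1c8, so r1c8=5.
Step 25. [r6c4∈{3}] nothing but 3 survives at r6c4, so r6c4=3.
Step 26. [r3c1∈{6}] r3c1's peers cover all but 6 ⇒ r3c1=6.
Step 27. [r3c8∈{9}] r3c8 has the single candidate 9 ⇒ r3c8=9.
Step 28. [r3c3∈{8}] r3c3 is down to just 8 ⇒ r3c3=8.
Step 29. [r6c7∈{6}] r6c7 is down to just 6 ⇒ r6c7=6.
Step 30. [r8c2∈{5}] r8c2 is down to just 5, so r8c2=5.
Step 31. [r5c2∈{2}] nothing but 2 survives at r5c2 ⇒ r5c2=2.
Step 32. [r1c6∈{3}] r1c6's peers cover all but 3 ⇒ r1c6=3.
Step 33. [r8c6∈{4}] only 4 remains possible at r8c6 ⇒ r8c6=4.
Step 34. [r4c5∈{9}] r4c5's peers cover all but 9 ⇒ r4c5=9.
Step 35. [r2c6∈{6}] r2c6's peers cover all but 6, so r2c6=6.
Step 36. [r8c1∈{7}] r8c1's peers cover all but 7, so r8c1=7.
Step 37. [r8c9∈{9}] nothing but 9 survives at r8c9 ⇒ r8c9=9.
Step 38. [r9c8∈{3}] r9c8 is down to just 3 ⇒ r9c8=3.
Step 39. [r3c5∈{7}] r3c5's peers cover all but 7. So r3c5=7.

Answer: 1 9 7 8 4 3 2 5 6 / 5 3 2 9 1 6 7 4 8 / 6 4 8 5 7 2 1 9 3 / 8 6 5 4 9 1 3 7 2 / 3 2 1 6 5 7 9 8 4 / 4 7 9 3 2 8 6 1 5 / 9 1 3 2 8 5 4 6 7 / 7 5 6 1 3 4 8 2 9 / 2 8 4 7 6 9 5 3 1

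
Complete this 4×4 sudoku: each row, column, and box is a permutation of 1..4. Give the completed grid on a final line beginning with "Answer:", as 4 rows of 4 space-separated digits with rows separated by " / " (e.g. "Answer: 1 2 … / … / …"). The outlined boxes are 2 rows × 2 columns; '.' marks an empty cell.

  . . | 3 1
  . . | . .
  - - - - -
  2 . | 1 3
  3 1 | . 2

Step 1. [r2c4∈{4}] nothing but 4 survives at r2c4 ⇒ r2c4=4.
Step 2. [r1c2∈{2,4}] in row 1, 2 fits only at r1c2, so r1c2=2.
Step 3. [r3c2∈{4}] r3c2 has the single candidate 4 ⇒ r3c2=4.
Step 4. [r2c1∈{1}] r2c1 is down to just 1, so r2c1=1.
Step 5. [r1c1∈{4}] only 4 remains possible at r1c1. So r1c1=4.
Step 6. [r2c3∈{2}] r2c3 has the single candidate 2, so r2c3=2.
Step 7. [r2c2∈{3}] only 3 remains possible at r2c2, so r2c2=3.
Step 8. [r4c3∈{4}] nothing but 4 survives at r4c3, so r4c3=4.

Answer: 4 2 3 1 / 1 3 2 4 / 2 4 1 3 / 3 1 4 2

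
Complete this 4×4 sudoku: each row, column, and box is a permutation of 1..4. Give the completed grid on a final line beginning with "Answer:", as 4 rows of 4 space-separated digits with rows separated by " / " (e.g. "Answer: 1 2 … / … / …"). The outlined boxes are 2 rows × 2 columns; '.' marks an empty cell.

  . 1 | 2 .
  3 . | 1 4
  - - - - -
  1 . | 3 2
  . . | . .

Step 1. [r4c1∈{2,4}] 2 has one home in col 1: r4c1, so r4c1=2.
Step 2. [r4c2∈{3,4}] across row 4, 3 lands solely at r4c2. So r4c2=3.
Step 3. [r1c4∈{3}] r1c4 is down to just 3 ⇒ r1c4=3.
Step 4. [r1c1∈{4}] nothing but 4 survives at r1c1 ⇒ r1c1=4.
Step 5. [r4c4∈{1}] nothing but 1 survives at r4c4. So r4c4=1.
Step 6. [r3c2∈{4}] nothing but 4 survives at r3c2. So r3c2=4.
Step 7. [r4c3∈{4}] r4c3 has the single candidate 4. So r4c3=4.
Step 8. [r2c2∈{2}] only 2 remains possible at r2c2, so r2c2=2.

Answer: 4 1 2 3 / 3 2 1 4 / 1 4 3 2 / 2 3 4 1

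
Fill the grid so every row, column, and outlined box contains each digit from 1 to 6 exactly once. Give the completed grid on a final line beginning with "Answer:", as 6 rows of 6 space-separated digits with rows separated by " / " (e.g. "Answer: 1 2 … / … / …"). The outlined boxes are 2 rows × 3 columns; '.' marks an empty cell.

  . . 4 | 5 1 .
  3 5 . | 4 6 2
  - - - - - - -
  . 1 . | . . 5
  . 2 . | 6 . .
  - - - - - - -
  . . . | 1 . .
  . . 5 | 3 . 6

Step 1. [r5c6∈{4}] r5c6 has the single candidate 4, so r5c6=4.
Step 2. [r5c3∈{2,3,6}] r5c3 is the only open cell in col 3 admitting 2 ⇒ r5c3=2.
Step 3. [r4c3∈{3}] r4c3 is down to just 3, so r4c3=3.
Step 4. [r5c1∈{6}] r5c1's peers cover all but 6 ⇒ r5c1=6.
Step 5. [r3c1∈{4}] r3c1's peers cover all but 4, so r3c1=4.
Step 6. [r6c5∈{2}] r6c5 is down to just 2, so r6c5=2.
Step 7. [r3c5∈{3}] r3c5 is down to just 3 ⇒ r3c5=3.
Step 8. [r1c1∈{2}] nothing but 2 survives at r1c1. So r1c1=2.
Step 9. [r4c1∈{5}] nothing but 5 survives at r4c1, so r4c1=5.
Step 10. [r3c4∈{2}] r3c4's peers cover all but 2. So r3c4=2.
Step 11. [r1c6∈{3}] only 3 remains possible at r1c6 ⇒ r1c6=3.
Step 12. [r4c5∈{4}] r4c5 is down to just 4, so r4c5=4.
Step 13. [r1c2∈{6}] r1c2 has the single candidate 6. So r1c2=6.
Step 14. [r3c3∈{6}] nothing but 6 survives at r3c3 ⇒ r3c3=6.
Step 15. [r2c3∈{1}] nothing but 1 survives at r2c3, so r2c3=1.
Step 16. [r6c1∈{1}] only 1 remains possible at r6c1, so r6c1=1.
Step 17. [r5c2∈{3}] nothing but 3 survives at r5c2 ⇒ r5c2=3.
Step 18. [r6c2∈{4}] r6c2 is down to just 4 ⇒ r6c2=4.
Step 19. [r4c6∈{1}] r4c6's peers cover all but 1 ⇒ r4c6=1.
Step 20. [r5c5∈{5}] nothing but 5 survives at r5c5, so r5c5=5.

Answer: 2 6 4 5 1 3 / 3 5 1 4 6 2 / 4 1 6 2 3 5 / 5 2 3 6 4 1 / 6 3 2 1 5 4 / 1 4 5 3 2 6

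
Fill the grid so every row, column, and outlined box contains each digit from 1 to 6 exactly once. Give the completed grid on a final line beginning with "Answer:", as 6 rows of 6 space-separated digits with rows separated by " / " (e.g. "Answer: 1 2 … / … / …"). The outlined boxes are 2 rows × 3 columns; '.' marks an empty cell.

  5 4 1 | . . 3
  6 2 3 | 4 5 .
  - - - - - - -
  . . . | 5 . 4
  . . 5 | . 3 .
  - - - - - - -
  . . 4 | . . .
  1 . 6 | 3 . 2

Step 1. [r5c6∈{1,5,6}] col 6 places 5 nowhere but r5c6, so r5c6=5.
Step 2. [r4c6∈{1,6}] in col 6, 6 fits only at r4c6 ⇒ r4c6=6.
Step 3. [r5c1∈{2,3}] 2 has one home in row 5: r5c1, so r5c1=2.
Step 4. [r4c4∈{1,2}] across row 4, 2 lands solely at r4c4. So r4c4=2.
Step 5. [r3c5∈{1}] r3c5 has the single candidate 1. So r3c5=1.
Step 6. [r1c4∈{6}] r1c4 is down to just 6 ⇒ r1c4=6.
Step 7. [r3c1∈{3}] r3c1 has the single candidate 3. So r3c1=3.
Step 8. [r5c4∈{1}] r5c4's peers cover all but 1 ⇒ r5c4=1.
Step 9. [r5c2∈{3}] nothing but 3 survives at r5c2, so r5c2=3.
Step 10. [r3c2∈{6}] r3c2 has the single candidate 6, so r3c2=6.
Step 11. [r6c2∈{5}] r6c2 is down to just 5, so r6c2=5.
Step 12. [r5c5∈{6}] r5c5 has the single candidate 6 ⇒ r5c5=6.
Step 13. [r4c1∈{4}] only 4 remains possible at r4c1. So r4c1=4.
Step 14. [r1c5∈{2}] r1c5 has the single candidate 2. So r1c5=2.
Step 15. [r4c2∈{1}] nothing but 1 survives at r4c2, so r4c2=1.
Step 16. [r6c5∈{4}] r6c5 is down to just 4 ⇒ r6c5=4.
Step 17. [r2c6∈{1}] only 1 remains possible at r2c6. So r2c6=1.
Step 18. [r3c3∈{2}] only 2 remains possible at r3c3, so r3c3=2.

Answer: 5 4 1 6 2 3 / 6 2 3 4 5 1 / 3 6 2 5 1 4 / 4 1 5 2 3 6 / 2 3 4 1 6 5 / 1 5 6 3 4 2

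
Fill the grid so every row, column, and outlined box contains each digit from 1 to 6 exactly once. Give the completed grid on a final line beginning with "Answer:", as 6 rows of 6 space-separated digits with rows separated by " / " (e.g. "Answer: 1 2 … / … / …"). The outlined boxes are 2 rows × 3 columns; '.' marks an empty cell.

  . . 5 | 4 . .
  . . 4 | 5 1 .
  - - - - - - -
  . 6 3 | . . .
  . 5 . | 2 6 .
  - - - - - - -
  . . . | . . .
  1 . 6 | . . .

Step 1. [r6c4∈{3}] r6c4 is down to just 3 ⇒ r6c4=3.
Step 2. [r5c3∈{2}] r5c3 is down to just 2, so r5c3=2.
Step 3. [r1c5∈{2,3}] across col 5, 3 lands solely at r1c5. So r1c5=3.
Step 4. [r6c2∈{4}] only 4 remains possible at r6c2 ⇒ r6c2=4.
Step 5. [r3c4∈{1}] r3c4 has the single candidate 1. So r3c4=1.
Step 6. [r5c1∈{3,5}] in col 1, 5 fits only at r5c1. So r5c1=5.
Step 7. [r3c1∈{2,4}] across row 3, 2 lands solely at r3c1 ⇒ r3c1=2.
Step 8. [r2c1∈{3,6}] r2c1 is the only open cell in col 1 admitting 3. So r2c1=3.
Step 9. [r2c6∈{2,6}] across row 2, 6 lands solely at r2c6. So r2c6=6.
Step 10. [r6c5∈{2,5}] col 5 places 2 nowhere but r6c5, so r6c5=2.
Step 11. [r5c5∈{4}] r5c5 has the single candidate 4, so r5c5=4.
Step 12. [r3c6∈{4,5}] across row 3, 4 lands solely at r3c6, so r3c6=4.
Step 13. [r1c2∈{1,2}] 1 has one home in row 1: r1c2 ⇒ r1c2=1.
Step 14. [r2c2∈{2}] only 2 remains possible at r2c2 ⇒ r2c2=2.
Step 15. [r4c6∈{3}] r4c6 has the single candidate 3, so r4c6=3.
Step 16. [r4c3∈{1}] r4c3 has the single candidate 1, so r4c3=1.
Step 17. [r5c2∈{3}] nothing but 3 survives at r5c2 ⇒ r5c2=3.
Step 18. [r4c1∈{4}] only 4 remains possible at r4c1 ⇒ r4c1=4.
Step 19. [r5c6∈{1}] r5c6 has the single candidate 1, so r5c6=1.
Step 20. [r3c5∈{5}] r3c5's peers cover all but 5, so r3c5=5.
Step 21. [r1c1∈{6}] only 6 remains possible at r1c1, so r1c1=6.
Step 22. [r5c4∈{6}] only 6 remains possible at r5c4, so r5c4=6.
Step 23. [r6c6∈{5}] r6c6 has the single candidate 5. So r6c6=5.
Step 24. [r1c6∈{2}] r1c6 is down to just 2. So r1c6=2.

Answer: 6 1 5 4 3 2 / 3 2 4 5 1 6 / 2 6 3 1 5 4 / 4 5 1 2 6 3 / 5 3 2 6 4 1 / 1 4 6 3 2 5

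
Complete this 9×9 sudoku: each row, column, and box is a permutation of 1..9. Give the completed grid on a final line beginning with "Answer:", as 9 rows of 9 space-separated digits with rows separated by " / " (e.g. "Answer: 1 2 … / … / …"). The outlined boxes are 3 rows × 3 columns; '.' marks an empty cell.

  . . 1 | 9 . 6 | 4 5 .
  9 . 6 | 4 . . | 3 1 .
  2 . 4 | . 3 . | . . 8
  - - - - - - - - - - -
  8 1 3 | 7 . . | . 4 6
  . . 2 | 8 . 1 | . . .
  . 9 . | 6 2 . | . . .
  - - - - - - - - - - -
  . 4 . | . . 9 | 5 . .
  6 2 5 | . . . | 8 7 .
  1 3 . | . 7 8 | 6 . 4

Step 1. [r6c3∈{7}] r6c3's peers cover all but 7. So r6c3=7.
Step 2. [r4c6∈{5}] r4c6 has the single candidate 5. So r4c6=5.
Step 3. [r8c9∈{1,3,9}] 9 has one home in row 8: r8c9, so r8c9=9.
Step 4. [r7c9∈{1,2,3}] 1 has one home in box 9: r7c9. So r7c9=1.
Step 5. [r6c6∈{3,4}] 3 has one home in box 5: r6c6 ⇒ r6c6=3.
Step 6. [r5c9∈{3,5,7}] 3 has one home in col 9: r5c9, so r5c9=3.
Step 7. [r5c8∈{9}] only 9 remains possible at r5c8, so r5c8=9.
Step 8. [r3c6∈{7}] only 7 remains possible at r3c6, so r3c6=7.
Step 9. [r2c5∈{5,8}] across col 5, 5 lands solely at r2c5 ⇒ r2c5=5.
Step 10. [r8c5∈{1,4}] across col 5, 1 lands solely at r8c5. So r8c5=1.
Step 11. [r2c2∈{7,8}] row 2 places 8 nowhere but r2c2 ⇒ r2c2=8.
Step 12. [r6c1∈{4,5}] across row 6, 4 lands solely at r6c1 ⇒ r6c1=4.
Step 13. [r7c8∈{2,3}] r7c8 is the only open cell in col 8 admitting 3, so r7c8=3.
Step 14. [r1c2∈{7}] r1c2 has the single candidate 7 ⇒ r1c2=7.
Step 15. [r7c4∈{2}] r7c4 is down to just 2, so r7c4=2.
Step 16. [r5c2∈{5,6}] in row 5, 6 fits only at r5c2. So r5c2=6.
Step 17. [r1c9∈{2}] r1c9's peers cover all but 2. So r1c9=2.
Step 18. [r5c1∈{5}] nothing but 5 survives at r5c1, so r5c1=5.
Step 19. [r3c8∈{6}] nothing but 6 survives at r3c8 ⇒ r3c8=6.
Step 20. [r4c7∈{2}] only 2 remains possible at r4c7, so r4c7=2.
Step 21. [r1c5∈{8}] r1c5 has the single candidate 8. So r1c5=8.
Step 22. [r5c7∈{7}] r5c7 is down to just 7 ⇒ r5c7=7.
Step 23. [r7c3∈{8}] r7c3's peers cover all but 8, so r7c3=8.
Step 24. [r3c7∈{9}] nothing but 9 survives at r3c7 ⇒ r3c7=9.
Step 25. [r4c5∈{9}] r4c5's peers cover all but 9, so r4c5=9.
Step 26. [r2c6∈{2}] r2c6's peers cover all but 2, so r2c6=2.
Step 27. [r8c6∈{4}] r8c6's peers cover all but 4, so r8c6=4.
Step 28. [r7c5∈{6}] r7c5 has the single candidate 6 ⇒ r7c5=6.
Step 29. [r6c8∈{8}] nothing but 8 survives at r6c8 ⇒ r6c8=8.
Step 30. [r9c8∈{2}] r9c8's peers cover all but 2. So r9c8=2.
Step 31. [r8c4∈{3}] nothing but 3 survives at r8c4, so r8c4=3.
Step 32. [r7c1∈{7}] r7c1's peers cover all but 7. So r7c1=7.
Step 33. [r3c2∈{5}] r3c2 is down to just 5. So r3c2=5.
Step 34. [r6c7∈{1}] r6c7 is down to just 1, so r6c7=1.
Step 35. [r1c1∈{3}] r1c1 has the single candidate 3 ⇒ r1c1=3.
Step 36. [r9c3∈{9}] r9c3 has the single candidate 9, so r9c3=9.
Step 37. [r6c9∈{5}] only 5 remains possible at r6c9, so r6c9=5.
Step 38. [r5c5∈{4}] only 4 remains possible at r5c5 ⇒ r5c5=4.
Step 39. [r9c4∈{5}] r9c4's peers cover all but 5 ⇒ r9c4=5.
Step 40. [r2c9∈{7}] r2c9 is down to just 7. So r2c9=7.
Step 41. [r3c4∈{1}] r3c4 is down to just 1. So r3c4=1.

Answer: 3 7 1 9 8 6 4 5 2 / 9 8 6 4 5 2 3 1 7 / 2 5 4 1 3 7 9 6 8 / 8 1 3 7 9 5 2 4 6 / 5 6 2 8 4 1 7 9 3 / 4 9 7 6 2 3 1 8 5 / 7 4 8 2 6 9 5 3 1 / 6 2 5 3 1 4 8 7 9 / 1 3 9 5 7 8 6 2 4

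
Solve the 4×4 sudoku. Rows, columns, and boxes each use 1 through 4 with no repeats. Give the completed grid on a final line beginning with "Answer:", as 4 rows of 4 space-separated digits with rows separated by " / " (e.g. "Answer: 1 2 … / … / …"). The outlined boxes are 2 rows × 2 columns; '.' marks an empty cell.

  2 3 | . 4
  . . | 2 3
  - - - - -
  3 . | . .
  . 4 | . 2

Step 1. [r4c1∈{1}] nothing but 1 survives at r4c1, so r4c1=1.
Step 2. [r1c3∈{1}] r1c3's peers cover all but 1, so r1c3=1.
Step 3. [r3c3∈{4}] only 4 remains possible at r3c3. So r3c3=4.
Step 4. [r2c1∈{4}] only 4 remains possible at r2c1 ⇒ r2c1=4.
Step 5. [r4c3∈{3}] r4c3 is down to just 3 ⇒ r4c3=3.
Step 6. [r2c2∈{1}] r2c2 has the single candidate 1, so r2c2=1.
Step 7. [r3c4∈{1}] nothing but 1 survives at r3c4 ⇒ r3c4=1.
Step 8. [r3c2∈{2}] nothing but 2 survives at r3c2, so r3c2=2.

Answer: 2 3 1 4 / 4 1 2 3 / 3 2 4 1 / 1 4 3 2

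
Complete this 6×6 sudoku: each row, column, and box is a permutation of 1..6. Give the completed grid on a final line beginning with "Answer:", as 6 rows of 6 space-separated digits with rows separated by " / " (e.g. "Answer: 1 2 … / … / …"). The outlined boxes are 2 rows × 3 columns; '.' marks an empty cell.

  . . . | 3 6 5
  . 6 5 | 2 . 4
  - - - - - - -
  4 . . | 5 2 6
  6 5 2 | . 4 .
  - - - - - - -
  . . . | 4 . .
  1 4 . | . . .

Step 1. [r4c6∈{1,3}] row 4 places 3 nowhere but r4c6, so r4c6=3.
Step 2. [r5c1∈{2,3,5}] r5c1 is the only open cell in col 1 admitting 5. So r5c1=5.
Step 3. [r5c2∈{2,3}] in box 5, 2 fits only at r5c2 ⇒ r5c2=2.
Step 4. [r3c2∈{1,3}] r3c2 is the only open cell in col 2 admitting 3, so r3c2=3.
Step 5. [r5c3∈{3,6}] across row 5, 6 lands solely at r5c3 ⇒ r5c3=6.
Step 6. [r5c5∈{1,3}] row 5 places 3 nowhere but r5c5. So r5c5=3.
Step 7. [r1c3∈{1,4}] r1c3 is the only open cell in row 1 admitting 4 ⇒ r1c3=4.
Step 8. [r6c5∈{5}] r6c5 has the single candidate 5. So r6c5=5.
Step 9. [r6c6∈{2}] r6c6 has the single candidate 2, so r6c6=2.
Step 10. [r2c5∈{1}] nothing but 1 survives at r2c5. So r2c5=1.
Step 11. [r6c3∈{3}] nothing but 3 survives at r6c3, so r6c3=3.
Step 12. [r1c1∈{2}] r1c1 is down to just 2. So r1c1=2.
Step 13. [r5c6∈{1}] nothing but 1 survives at r5c6. So r5c6=1.
Step 14. [r3c3∈{1}] r3c3 is down to just 1, so r3c3=1.
Step 15. [r2c1∈{3}] r2c1 has the single candidate 3, so r2c1=3.
Step 16. [r1c2∈{1}] nothing but 1 survives at r1c2 ⇒ r1c2=1.
Step 17. [r6c4∈{6}] r6c4 has the single candidate 6. So r6c4=6.
Step 18. [r4c4∈{1}] nothing but 1 survives at r4c4, so r4c4=1.

Answer: 2 1 4 3 6 5 / 3 6 5 2 1 4 / 4 3 1 5 2 6 / 6 5 2 1 4 3 / 5 2 6 4 3 1 / 1 4 3 6 5 2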